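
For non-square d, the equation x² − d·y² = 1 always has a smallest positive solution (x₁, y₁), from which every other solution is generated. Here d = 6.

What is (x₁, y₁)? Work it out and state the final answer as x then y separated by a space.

5 2

√6 → a₀=2, period (2,4); ℓ=2 even so k=1
step 0: (2, 1)  from 2·(1,0) + (0,1)
step 1: (5, 2)  from 2·(2,1) + (1,0)
(x₁, y₁) = (5, 2);  5² − 6·2² = 1 ✓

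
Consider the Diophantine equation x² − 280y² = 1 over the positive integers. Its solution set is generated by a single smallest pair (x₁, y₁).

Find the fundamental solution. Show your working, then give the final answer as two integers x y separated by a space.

251 15

[16; 1,2,1,2,1,32] for √280; ℓ=6 ⇒ convergent index 5
a_0=16:  p_0=16·1+0=16,  q_0=16·0+1=1
…
a_2=2:  p_2=2·17+16=50,  q_2=2·1+1=3
a_3=1:  p_3=1·50+17=67,  q_3=1·3+1=4
a_4=2:  p_4=2·67+50=184,  q_4=2·4+3=11
a_5=1:  p_5=1·184+67=251,  q_5=1·11+4=15
fundamental: x₁=251, y₁=15  (since 63001 − 280·225 = 1)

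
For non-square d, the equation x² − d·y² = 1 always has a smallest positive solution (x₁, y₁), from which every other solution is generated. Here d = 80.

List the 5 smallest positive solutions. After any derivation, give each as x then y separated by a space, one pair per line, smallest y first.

d=80: √d = [8; 1,16] (ℓ=2, even), read p_1/q_1
step 0: (8, 1)  from 8·(1,0) + (0,1)
step 1: (9, 1)  from 1·(8,1) + (1,0)
(x₁, y₁) = (9, 1);  9² − 80·1² = 1 ✓
(x_2, y_2) = (9·9 + 80·1·1, 9·1 + 1·9) = (161, 18)
(x_3, y_3) = (9·161 + 80·1·18, 9·18 + 1·161) = (2889, 323)
(x_4, y_4) = (9·2889 + 80·1·323, 9·323 + 1·2889) = (51841, 5796)
(x_5, y_5) = (9·51841 + 80·1·5796, 9·5796 + 1·51841) = (930249, 104005)

9 1
161 18
2889 323
51841 5796
930249 104005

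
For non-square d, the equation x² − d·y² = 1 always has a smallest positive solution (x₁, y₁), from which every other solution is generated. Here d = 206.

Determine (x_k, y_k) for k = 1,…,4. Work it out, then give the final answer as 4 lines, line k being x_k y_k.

59535 4148
7088832449 493902360
844067279642895 58808954001052
100503090979990675201 7002382152411359280

[14; 2,1,5,14,5,1,2,28] for √206; ℓ=8 ⇒ convergent index 7
i=0: a=14 ⇒ p=14, q=1
…
i=5: a=5 ⇒ p=17539, q=1222
i=6: a=1 ⇒ p=20998, q=1463
i=7: a=2 ⇒ p=59535, q=4148
→ (59535, 4148).  Check: 59535²=3544416225, 206·4148²=3544416224, difference 1.
(x_2, y_2) = (59535·59535 + 206·4148·4148, 59535·4148 + 4148·59535) = (7088832449, 493902360)
(x_3, y_3) = (59535·7088832449 + 206·4148·493902360, 59535·493902360 + 4148·7088832449) = (844067279642895, 58808954001052)
(x_4, y_4) = (59535·844067279642895 + 206·4148·58808954001052, 59535·58808954001052 + 4148·844067279642895) = (100503090979990675201, 7002382152411359280)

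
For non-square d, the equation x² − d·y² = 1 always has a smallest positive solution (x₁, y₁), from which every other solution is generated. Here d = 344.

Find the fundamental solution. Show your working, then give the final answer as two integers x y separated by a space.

d=344: √d = [18; 1,1,4,1,3,1,4,1,1,36] (ℓ=10, even), read p_9/q_9
k=0  a_k=18  p_k/q_k = 18/1
…
k=8  a_k=1  p_k/q_k = 5694/307
k=9  a_k=1  p_k/q_k = 10405/561
→ (10405, 561).  Check: 10405²=108264025, 344·561²=108264024, difference 1.

10405 561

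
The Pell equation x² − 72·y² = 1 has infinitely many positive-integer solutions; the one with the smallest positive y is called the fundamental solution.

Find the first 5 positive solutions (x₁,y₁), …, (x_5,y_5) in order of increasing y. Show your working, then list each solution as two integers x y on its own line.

17 2
577 68
19601 2310
665857 78472
22619537 2665738

√72 = [8; 2,16, …], period ℓ=2 (even) → k=1
i=0: a=8 ⇒ p=8, q=1
i=1: a=2 ⇒ p=17, q=2
(x₁, y₁) = (17, 2);  17² − 72·2² = 1 ✓
(x_2, y_2) = (17·17 + 72·2·2, 17·2 + 2·17) = (577, 68)
(x_3, y_3) = (17·577 + 72·2·68, 17·68 + 2·577) = (19601, 2310)
(x_4, y_4) = (17·19601 + 72·2·2310, 17·2310 + 2·19601) = (665857, 78472)
(x_5, y_5) = (17·665857 + 72·2·78472, 17·78472 + 2·665857) = (22619537, 2665738)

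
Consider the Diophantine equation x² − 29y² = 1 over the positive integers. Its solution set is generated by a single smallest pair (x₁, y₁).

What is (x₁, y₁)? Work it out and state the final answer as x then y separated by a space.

√29 = [5; 2,1,1,2,10, …], period ℓ=5 (odd) → k=9
a_0=5:  p_0=5·1+0=5,  q_0=5·0+1=1
…
a_3=1:  p_3=1·16+11=27,  q_3=1·3+2=5
…
a_8=1:  p_8=1·2251+1524=3775,  q_8=1·418+283=701
a_9=2:  p_9=2·3775+2251=9801,  q_9=2·701+418=1820
→ (9801, 1820).  Check: 9801²=96059601, 29·1820²=96059600, difference 1.

9801 1820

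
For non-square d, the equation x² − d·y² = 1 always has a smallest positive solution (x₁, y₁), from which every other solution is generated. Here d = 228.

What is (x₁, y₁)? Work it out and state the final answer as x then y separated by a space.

151 10

√228 → a₀=15, period (10,30); ℓ=2 even so k=1
a_0=15:  p_0=15·1+0=15,  q_0=15·0+1=1
a_1=10:  p_1=10·15+1=151,  q_1=10·1+0=10
fundamental: x₁=151, y₁=10  (since 22801 − 228·100 = 1)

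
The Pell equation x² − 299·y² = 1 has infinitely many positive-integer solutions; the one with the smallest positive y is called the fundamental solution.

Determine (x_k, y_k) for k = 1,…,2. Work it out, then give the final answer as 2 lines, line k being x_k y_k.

d=299: √d = [17; 3,2,3,34] (ℓ=4, even), read p_3/q_3
i=0: a=17 ⇒ p=17, q=1
i=1: a=3 ⇒ p=52, q=3
i=2: a=2 ⇒ p=121, q=7
i=3: a=3 ⇒ p=415, q=24
(x₁, y₁) = (415, 24);  415² − 299·24² = 1 ✓
k=2:  x_2 = 415·415+299·24·24 = 344449,  y_2 = 415·24+24·415 = 19920

415 24
344449 19920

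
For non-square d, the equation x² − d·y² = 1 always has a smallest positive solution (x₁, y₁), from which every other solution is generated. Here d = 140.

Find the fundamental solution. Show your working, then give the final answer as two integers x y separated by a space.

71 6

[11; 1,4,1,22] for √140; ℓ=4 ⇒ convergent index 3
k=0  a_k=11  p_k/q_k = 11/1
…
k=2  a_k=4  p_k/q_k = 59/5
k=3  a_k=1  p_k/q_k = 71/6
→ (71, 6).  Check: 71²=5041, 140·6²=5040, difference 1.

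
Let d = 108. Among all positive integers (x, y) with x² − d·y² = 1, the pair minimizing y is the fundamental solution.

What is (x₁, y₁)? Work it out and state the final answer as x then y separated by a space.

√108 → a₀=10, period (2,1,1,4,1,1,2,20); ℓ=8 even so k=7
step 0: (10, 1)  from 10·(1,0) + (0,1)
step 1: (21, 2)  from 2·(10,1) + (1,0)
…
step 4: (239, 23)  from 4·(52,5) + (31,3)
step 5: (291, 28)  from 1·(239,23) + (52,5)
step 6: (530, 51)  from 1·(291,28) + (239,23)
step 7: (1351, 130)  from 2·(530,51) + (291,28)
fundamental: x₁=1351, y₁=130  (since 1825201 − 108·16900 = 1)

1351 130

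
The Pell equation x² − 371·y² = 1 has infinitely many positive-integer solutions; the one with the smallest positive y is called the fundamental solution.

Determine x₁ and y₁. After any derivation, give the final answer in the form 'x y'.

d=371: √d = [19; 3,1,4,1,3,38] (ℓ=6, even), read p_5/q_5
step 0: (19, 1)  from 19·(1,0) + (0,1)
…
step 2: (77, 4)  from 1·(58,3) + (19,1)
step 3: (366, 19)  from 4·(77,4) + (58,3)
step 4: (443, 23)  from 1·(366,19) + (77,4)
step 5: (1695, 88)  from 3·(443,23) + (366,19)
fundamental: x₁=1695, y₁=88  (since 2873025 − 371·7744 = 1)

1695 88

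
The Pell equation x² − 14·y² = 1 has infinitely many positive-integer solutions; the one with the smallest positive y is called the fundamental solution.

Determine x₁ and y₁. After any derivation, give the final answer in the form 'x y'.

15 4

√14 → a₀=3, period (1,2,1,6); ℓ=4 even so k=3
step 0: (3, 1)  from 3·(1,0) + (0,1)
step 1: (4, 1)  from 1·(3,1) + (1,0)
step 2: (11, 3)  from 2·(4,1) + (3,1)
step 3: (15, 4)  from 1·(11,3) + (4,1)
fundamental: x₁=15, y₁=4  (since 225 − 14·16 = 1)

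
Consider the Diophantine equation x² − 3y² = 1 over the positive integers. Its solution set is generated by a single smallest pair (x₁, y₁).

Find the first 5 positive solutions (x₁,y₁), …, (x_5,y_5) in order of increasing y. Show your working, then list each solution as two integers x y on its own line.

2 1
7 4
26 15
97 56
362 209

[1; 1,2] for √3; ℓ=2 ⇒ convergent index 1
k=0  a_k=1  p_k/q_k = 1/1
k=1  a_k=1  p_k/q_k = 2/1
→ (2, 1).  Check: 2²=4, 3·1²=3, difference 1.
(2+1√3)^2 = 7 + 4√3
(2+1√3)^3 = 26 + 15√3
(2+1√3)^4 = 97 + 56√3
(2+1√3)^5 = 362 + 209√3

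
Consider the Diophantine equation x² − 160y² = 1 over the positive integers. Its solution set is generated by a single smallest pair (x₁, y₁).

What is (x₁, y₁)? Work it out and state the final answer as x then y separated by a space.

721 57

[12; 1,1,1,5,1,1,1,24] for √160; ℓ=8 ⇒ convergent index 7
a_0=12:  p_0=12·1+0=12,  q_0=12·0+1=1
a_1=1:  p_1=1·12+1=13,  q_1=1·1+0=1
…
a_3=1:  p_3=1·25+13=38,  q_3=1·2+1=3
…
a_5=1:  p_5=1·215+38=253,  q_5=1·17+3=20
a_6=1:  p_6=1·253+215=468,  q_6=1·20+17=37
a_7=1:  p_7=1·468+253=721,  q_7=1·37+20=57
fundamental: x₁=721, y₁=57  (since 519841 − 160·3249 = 1)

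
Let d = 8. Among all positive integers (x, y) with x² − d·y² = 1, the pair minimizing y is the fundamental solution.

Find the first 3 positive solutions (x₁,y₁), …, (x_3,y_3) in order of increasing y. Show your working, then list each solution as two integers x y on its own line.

√8 = [2; 1,4, …], period ℓ=2 (even) → k=1
i=0: a=2 ⇒ p=2, q=1
i=1: a=1 ⇒ p=3, q=1
fundamental: x₁=3, y₁=1  (since 9 − 8·1 = 1)
k=2:  x_2 = 3·3+8·1·1 = 17,  y_2 = 3·1+1·3 = 6
k=3:  x_3 = 3·17+8·1·6 = 99,  y_3 = 3·6+1·17 = 35

3 1
17 6
99 35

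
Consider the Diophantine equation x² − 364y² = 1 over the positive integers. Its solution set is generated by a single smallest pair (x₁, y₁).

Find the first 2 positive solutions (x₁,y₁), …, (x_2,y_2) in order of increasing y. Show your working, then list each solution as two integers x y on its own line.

4954951 259710
49103078824801 2573700648420

d=364: √d = [19; 12,1,2,3,1,8,1,3,2,1,12,38] (ℓ=12, even), read p_11/q_11
i=0: a=19 ⇒ p=19, q=1
i=1: a=12 ⇒ p=229, q=12
i=2: a=1 ⇒ p=248, q=13
i=3: a=2 ⇒ p=725, q=38
i=4: a=3 ⇒ p=2423, q=127
i=5: a=1 ⇒ p=3148, q=165
i=6: a=8 ⇒ p=27607, q=1447
i=7: a=1 ⇒ p=30755, q=1612
i=8: a=3 ⇒ p=119872, q=6283
i=9: a=2 ⇒ p=270499, q=14178
i=10: a=1 ⇒ p=390371, q=20461
i=11: a=12 ⇒ p=4954951, q=259710
fundamental: x₁=4954951, y₁=259710  (since 24551539412401 − 364·67449284100 = 1)
(x_2, y_2) = (4954951·4954951 + 364·259710·259710, 4954951·259710 + 259710·4954951) = (49103078824801, 2573700648420)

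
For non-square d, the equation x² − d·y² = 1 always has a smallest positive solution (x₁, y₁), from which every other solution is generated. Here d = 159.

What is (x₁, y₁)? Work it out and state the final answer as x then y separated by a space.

1324 105

√159 = [12; 1,1,1,1,3,1,1,1,1,24, …], period ℓ=10 (even) → k=9
i=0: a=12 ⇒ p=12, q=1
…
i=2: a=1 ⇒ p=25, q=2
…
i=5: a=3 ⇒ p=227, q=18
…
i=7: a=1 ⇒ p=517, q=41
i=8: a=1 ⇒ p=807, q=64
i=9: a=1 ⇒ p=1324, q=105
→ (1324, 105).  Check: 1324²=1752976, 159·105²=1752975, difference 1.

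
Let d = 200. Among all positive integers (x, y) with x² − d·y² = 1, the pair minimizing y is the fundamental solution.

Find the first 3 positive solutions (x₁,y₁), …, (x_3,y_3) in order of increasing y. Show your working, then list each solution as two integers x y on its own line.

√200 = [14; 7,28, …], period ℓ=2 (even) → k=1
step 0: (14, 1)  from 14·(1,0) + (0,1)
step 1: (99, 7)  from 7·(14,1) + (1,0)
(x₁, y₁) = (99, 7);  99² − 200·7² = 1 ✓
(99+7√200)^2 = 19601 + 1386√200
(99+7√200)^3 = 3880899 + 274421√200

99 7
19601 1386
3880899 274421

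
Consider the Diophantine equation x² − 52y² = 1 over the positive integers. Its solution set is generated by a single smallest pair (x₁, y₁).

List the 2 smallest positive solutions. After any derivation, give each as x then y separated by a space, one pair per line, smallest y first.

649 90
842401 116820

[7; 4,1,2,1,4,14] for √52; ℓ=6 ⇒ convergent index 5
k=0  a_k=7  p_k/q_k = 7/1
…
k=2  a_k=1  p_k/q_k = 36/5
…
k=4  a_k=1  p_k/q_k = 137/19
k=5  a_k=4  p_k/q_k = 649/90
→ (649, 90).  Check: 649²=421201, 52·90²=421200, difference 1.
(x_2, y_2) = (649·649 + 52·90·90, 649·90 + 90·649) = (842401, 116820)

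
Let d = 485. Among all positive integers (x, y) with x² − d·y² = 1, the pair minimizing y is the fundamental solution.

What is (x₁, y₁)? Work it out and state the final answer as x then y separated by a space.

√485 → a₀=22, period (44); ℓ=1 odd so k=1
i=0: a=22 ⇒ p=22, q=1
i=1: a=44 ⇒ p=969, q=44
(x₁, y₁) = (969, 44);  969² − 485·44² = 1 ✓

969 44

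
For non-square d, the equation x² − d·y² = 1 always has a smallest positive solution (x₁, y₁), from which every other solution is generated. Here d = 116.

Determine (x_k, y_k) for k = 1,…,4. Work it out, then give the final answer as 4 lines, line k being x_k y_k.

9801 910
192119201 17837820
3765920568201 349656946730
73819574785756801 6853975451963640

[10; 1,3,2,1,4,1,2,3,1,20] for √116; ℓ=10 ⇒ convergent index 9
step 0: (10, 1)  from 10·(1,0) + (0,1)
step 1: (11, 1)  from 1·(10,1) + (1,0)
…
step 3: (97, 9)  from 2·(43,4) + (11,1)
step 4: (140, 13)  from 1·(97,9) + (43,4)
step 5: (657, 61)  from 4·(140,13) + (97,9)
step 6: (797, 74)  from 1·(657,61) + (140,13)
…
step 8: (7550, 701)  from 3·(2251,209) + (797,74)
step 9: (9801, 910)  from 1·(7550,701) + (2251,209)
(x₁, y₁) = (9801, 910);  9801² − 116·910² = 1 ✓
(9801+910√116)^2 = 192119201 + 17837820√116
(9801+910√116)^3 = 3765920568201 + 349656946730√116
(9801+910√116)^4 = 73819574785756801 + 6853975451963640√116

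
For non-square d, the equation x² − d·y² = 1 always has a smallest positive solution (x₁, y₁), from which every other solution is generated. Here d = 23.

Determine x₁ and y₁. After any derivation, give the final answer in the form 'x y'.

d=23: √d = [4; 1,3,1,8] (ℓ=4, even), read p_3/q_3
k=0  a_k=4  p_k/q_k = 4/1
k=1  a_k=1  p_k/q_k = 5/1
k=2  a_k=3  p_k/q_k = 19/4
k=3  a_k=1  p_k/q_k = 24/5
(x₁, y₁) = (24, 5);  24² − 23·5² = 1 ✓

24 5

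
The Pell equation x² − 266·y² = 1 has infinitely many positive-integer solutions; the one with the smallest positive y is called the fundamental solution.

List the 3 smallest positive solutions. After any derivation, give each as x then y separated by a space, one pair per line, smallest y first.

d=266: √d = [16; 3,4,3,32] (ℓ=4, even), read p_3/q_3
i=0: a=16 ⇒ p=16, q=1
i=1: a=3 ⇒ p=49, q=3
i=2: a=4 ⇒ p=212, q=13
i=3: a=3 ⇒ p=685, q=42
→ (685, 42).  Check: 685²=469225, 266·42²=469224, difference 1.
n=2: (685,42)∘(685,42) = (685·685+266·42·42, 685·42+42·685) = (938449,57540)
n=3: (938449,57540)∘(685,42) = (685·938449+266·42·57540, 685·57540+42·938449) = (1285674445,78829758)

685 42
938449 57540
1285674445 78829758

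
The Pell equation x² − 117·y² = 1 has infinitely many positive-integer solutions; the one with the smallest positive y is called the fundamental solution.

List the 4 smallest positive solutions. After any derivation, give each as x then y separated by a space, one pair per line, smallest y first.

√117 = [10; 1,4,2,4,1,20, …], period ℓ=6 (even) → k=5
i=0: a=10 ⇒ p=10, q=1
i=1: a=1 ⇒ p=11, q=1
i=2: a=4 ⇒ p=54, q=5
i=3: a=2 ⇒ p=119, q=11
i=4: a=4 ⇒ p=530, q=49
i=5: a=1 ⇒ p=649, q=60
→ (649, 60).  Check: 649²=421201, 117·60²=421200, difference 1.
(x_2, y_2) = (649·649 + 117·60·60, 649·60 + 60·649) = (842401, 77880)
(x_3, y_3) = (649·842401 + 117·60·77880, 649·77880 + 60·842401) = (1093435849, 101088180)
(x_4, y_4) = (649·1093435849 + 117·60·101088180, 649·101088180 + 60·1093435849) = (1419278889601, 131212379760)

649 60
842401 77880
1093435849 101088180
1419278889601 131212379760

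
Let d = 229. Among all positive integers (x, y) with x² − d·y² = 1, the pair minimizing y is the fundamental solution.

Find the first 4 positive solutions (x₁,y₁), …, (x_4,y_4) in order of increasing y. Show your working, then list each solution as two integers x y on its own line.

√229 = [15; 7,1,1,7,30, …], period ℓ=5 (odd) → k=9
k=0  a_k=15  p_k/q_k = 15/1
…
k=4  a_k=7  p_k/q_k = 1710/113
…
k=8  a_k=1  p_k/q_k = 776325/51301
k=9  a_k=7  p_k/q_k = 5848201/386460
(x₁, y₁) = (5848201, 386460);  5848201² − 229·386460² = 1 ✓
k=2:  x_2 = 5848201·5848201+229·386460·386460 = 68402909872801,  y_2 = 5848201·386460+386460·5848201 = 4520191516920
k=3:  x_3 = 5848201·68402909872801+229·386460·4520191516920 = 800067931842043513801,  y_3 = 5848201·4520191516920+386460·68402909872801 = 52869977098885735380
k=4:  x_4 = 5848201·800067931842043513801+229·386460·52869977098885735380 = 9357916158133073035999171201,  y_4 = 5848201·52869977098885735380+386460·800067931842043513801 = 618388505879356792878585840

5848201 386460
68402909872801 4520191516920
800067931842043513801 52869977098885735380
9357916158133073035999171201 618388505879356792878585840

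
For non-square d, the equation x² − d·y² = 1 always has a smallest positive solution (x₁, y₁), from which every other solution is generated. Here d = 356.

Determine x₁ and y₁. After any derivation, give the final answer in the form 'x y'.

√356 = [18; 1,6,1,1,2,…,6,1,36, …], period ℓ=14 (even) → k=13
k=0  a_k=18  p_k/q_k = 18/1
…
k=5  a_k=2  p_k/q_k = 717/38
…
k=9  a_k=2  p_k/q_k = 28151/1492
…
k=11  a_k=1  p_k/q_k = 66019/3499
k=12  a_k=6  p_k/q_k = 433982/23001
k=13  a_k=1  p_k/q_k = 500001/26500
fundamental: x₁=500001, y₁=26500  (since 250001000001 − 356·702250000 = 1)

500001 26500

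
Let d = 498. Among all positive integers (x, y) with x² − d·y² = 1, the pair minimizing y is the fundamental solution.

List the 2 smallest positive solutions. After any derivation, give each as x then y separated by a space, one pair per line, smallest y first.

√498 → a₀=22, period (3,6,22,6,3,44); ℓ=6 even so k=5
i=0: a=22 ⇒ p=22, q=1
i=1: a=3 ⇒ p=67, q=3
…
i=3: a=22 ⇒ p=9395, q=421
i=4: a=6 ⇒ p=56794, q=2545
i=5: a=3 ⇒ p=179777, q=8056
→ (179777, 8056).  Check: 179777²=32319769729, 498·8056²=32319769728, difference 1.
k=2:  x_2 = 179777·179777+498·8056·8056 = 64639539457,  y_2 = 179777·8056+8056·179777 = 2896567024

179777 8056
64639539457 2896567024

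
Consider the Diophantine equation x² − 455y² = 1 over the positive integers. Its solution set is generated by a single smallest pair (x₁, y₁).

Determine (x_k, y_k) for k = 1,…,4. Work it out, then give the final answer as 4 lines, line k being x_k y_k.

[21; 3,42] for √455; ℓ=2 ⇒ convergent index 1
a_0=21:  p_0=21·1+0=21,  q_0=21·0+1=1
a_1=3:  p_1=3·21+1=64,  q_1=3·1+0=3
fundamental: x₁=64, y₁=3  (since 4096 − 455·9 = 1)
k=2:  x_2 = 64·64+455·3·3 = 8191,  y_2 = 64·3+3·64 = 384
k=3:  x_3 = 64·8191+455·3·384 = 1048384,  y_3 = 64·384+3·8191 = 49149
k=4:  x_4 = 64·1048384+455·3·49149 = 134184961,  y_4 = 64·49149+3·1048384 = 6290688

64 3
8191 384
1048384 49149
134184961 6290688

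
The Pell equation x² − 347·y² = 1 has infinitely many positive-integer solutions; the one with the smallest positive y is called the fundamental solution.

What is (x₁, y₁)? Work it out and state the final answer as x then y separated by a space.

641602 34443

d=347: √d = [18; 1,1,1,2,4,…,1,1,36] (ℓ=14, even), read p_13/q_13
a_0=18:  p_0=18·1+0=18,  q_0=18·0+1=1
a_1=1:  p_1=1·18+1=19,  q_1=1·1+0=1
a_2=1:  p_2=1·19+18=37,  q_2=1·1+1=2
a_3=1:  p_3=1·37+19=56,  q_3=1·2+1=3
a_4=2:  p_4=2·56+37=149,  q_4=2·3+2=8
a_5=4:  p_5=4·149+56=652,  q_5=4·8+3=35
…
a_9=4:  p_9=4·15070+14269=74549,  q_9=4·809+766=4002
…
a_11=1:  p_11=1·164168+74549=238717,  q_11=1·8813+4002=12815
a_12=1:  p_12=1·238717+164168=402885,  q_12=1·12815+8813=21628
a_13=1:  p_13=1·402885+238717=641602,  q_13=1·21628+12815=34443
→ (641602, 34443).  Check: 641602²=411653126404, 347·34443²=411653126403, difference 1.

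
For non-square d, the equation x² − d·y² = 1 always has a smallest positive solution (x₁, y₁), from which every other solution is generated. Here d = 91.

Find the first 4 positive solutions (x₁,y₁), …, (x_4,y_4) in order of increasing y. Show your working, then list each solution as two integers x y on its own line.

1574 165
4954951 519420
15598184174 1635133995
49103078824801 5147401296840

d=91: √d = [9; 1,1,5,1,5,1,1,18] (ℓ=8, even), read p_7/q_7
step 0: (9, 1)  from 9·(1,0) + (0,1)
…
step 2: (19, 2)  from 1·(10,1) + (9,1)
step 3: (105, 11)  from 5·(19,2) + (10,1)
…
step 6: (849, 89)  from 1·(725,76) + (124,13)
step 7: (1574, 165)  from 1·(849,89) + (725,76)
→ (1574, 165).  Check: 1574²=2477476, 91·165²=2477475, difference 1.
k=2:  x_2 = 1574·1574+91·165·165 = 4954951,  y_2 = 1574·165+165·1574 = 519420
k=3:  x_3 = 1574·4954951+91·165·519420 = 15598184174,  y_3 = 1574·519420+165·4954951 = 1635133995
k=4:  x_4 = 1574·15598184174+91·165·1635133995 = 49103078824801,  y_4 = 1574·1635133995+165·15598184174 = 5147401296840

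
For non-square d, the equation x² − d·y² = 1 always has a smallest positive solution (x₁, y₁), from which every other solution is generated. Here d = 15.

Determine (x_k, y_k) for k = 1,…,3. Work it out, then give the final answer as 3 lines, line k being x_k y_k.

d=15: √d = [3; 1,6] (ℓ=2, even), read p_1/q_1
step 0: (3, 1)  from 3·(1,0) + (0,1)
step 1: (4, 1)  from 1·(3,1) + (1,0)
(x₁, y₁) = (4, 1);  4² − 15·1² = 1 ✓
(4+1√15)^2 = 31 + 8√15
(4+1√15)^3 = 244 + 63√15

4 1
31 8
244 63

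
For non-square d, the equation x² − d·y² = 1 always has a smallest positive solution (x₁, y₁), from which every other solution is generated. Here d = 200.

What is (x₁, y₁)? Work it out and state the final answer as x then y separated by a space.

[14; 7,28] for √200; ℓ=2 ⇒ convergent index 1
i=0: a=14 ⇒ p=14, q=1
i=1: a=7 ⇒ p=99, q=7
(x₁, y₁) = (99, 7);  99² − 200·7² = 1 ✓

99 7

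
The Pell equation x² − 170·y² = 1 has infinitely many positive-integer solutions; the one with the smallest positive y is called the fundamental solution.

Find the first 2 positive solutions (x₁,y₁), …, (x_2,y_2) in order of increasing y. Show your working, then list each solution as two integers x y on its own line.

√170 = [13; 26, …], period ℓ=1 (odd) → k=1
k=0  a_k=13  p_k/q_k = 13/1
k=1  a_k=26  p_k/q_k = 339/26
fundamental: x₁=339, y₁=26  (since 114921 − 170·676 = 1)
(x_2, y_2) = (339·339 + 170·26·26, 339·26 + 26·339) = (229841, 17628)

339 26
229841 17628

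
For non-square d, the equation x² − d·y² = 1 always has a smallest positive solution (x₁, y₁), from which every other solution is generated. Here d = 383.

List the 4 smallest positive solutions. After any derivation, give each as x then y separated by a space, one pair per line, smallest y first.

18768 959
704475647 35997024
26443197867024 1351184291905
992571874432137217 50718053544949056

√383 = [19; 1,1,3,19,3,1,1,38, …], period ℓ=8 (even) → k=7
k=0  a_k=19  p_k/q_k = 19/1
…
k=2  a_k=1  p_k/q_k = 39/2
k=3  a_k=3  p_k/q_k = 137/7
k=4  a_k=19  p_k/q_k = 2642/135
k=5  a_k=3  p_k/q_k = 8063/412
k=6  a_k=1  p_k/q_k = 10705/547
k=7  a_k=1  p_k/q_k = 18768/959
(x₁, y₁) = (18768, 959);  18768² − 383·959² = 1 ✓
n=2: (18768,959)∘(18768,959) = (18768·18768+383·959·959, 18768·959+959·18768) = (704475647,35997024)
n=3: (704475647,35997024)∘(18768,959) = (18768·704475647+383·959·35997024, 18768·35997024+959·704475647) = (26443197867024,1351184291905)
n=4: (26443197867024,1351184291905)∘(18768,959) = (18768·26443197867024+383·959·1351184291905, 18768·1351184291905+959·26443197867024) = (992571874432137217,50718053544949056)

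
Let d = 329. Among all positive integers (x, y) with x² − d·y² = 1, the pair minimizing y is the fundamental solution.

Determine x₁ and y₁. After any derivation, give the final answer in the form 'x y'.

2376415 131016

[18; 7,4,2,1,1,4,1,1,2,4,7,36] for √329; ℓ=12 ⇒ convergent index 11
k=0  a_k=18  p_k/q_k = 18/1
k=1  a_k=7  p_k/q_k = 127/7
…
k=3  a_k=2  p_k/q_k = 1179/65
k=4  a_k=1  p_k/q_k = 1705/94
…
k=7  a_k=1  p_k/q_k = 16125/889
k=8  a_k=1  p_k/q_k = 29366/1619
k=9  a_k=2  p_k/q_k = 74857/4127
k=10  a_k=4  p_k/q_k = 328794/18127
k=11  a_k=7  p_k/q_k = 2376415/131016
→ (2376415, 131016).  Check: 2376415²=5647348252225, 329·131016²=5647348252224, difference 1.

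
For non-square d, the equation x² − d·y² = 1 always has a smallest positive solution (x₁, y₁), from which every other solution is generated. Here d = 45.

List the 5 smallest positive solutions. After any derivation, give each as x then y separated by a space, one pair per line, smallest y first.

√45 → a₀=6, period (1,2,2,2,1,12); ℓ=6 even so k=5
a_0=6:  p_0=6·1+0=6,  q_0=6·0+1=1
a_1=1:  p_1=1·6+1=7,  q_1=1·1+0=1
a_2=2:  p_2=2·7+6=20,  q_2=2·1+1=3
a_3=2:  p_3=2·20+7=47,  q_3=2·3+1=7
a_4=2:  p_4=2·47+20=114,  q_4=2·7+3=17
a_5=1:  p_5=1·114+47=161,  q_5=1·17+7=24
→ (161, 24).  Check: 161²=25921, 45·24²=25920, difference 1.
k=2:  x_2 = 161·161+45·24·24 = 51841,  y_2 = 161·24+24·161 = 7728
k=3:  x_3 = 161·51841+45·24·7728 = 16692641,  y_3 = 161·7728+24·51841 = 2488392
k=4:  x_4 = 161·16692641+45·24·2488392 = 5374978561,  y_4 = 161·2488392+24·16692641 = 801254496
k=5:  x_5 = 161·5374978561+45·24·801254496 = 1730726404001,  y_5 = 161·801254496+24·5374978561 = 258001459320

161 24
51841 7728
16692641 2488392
5374978561 801254496
1730726404001 258001459320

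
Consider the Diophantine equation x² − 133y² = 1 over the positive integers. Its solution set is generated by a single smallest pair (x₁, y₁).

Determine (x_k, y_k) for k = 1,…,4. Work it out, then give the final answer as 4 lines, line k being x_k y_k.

[11; 1,1,7,5,1,…,1,1,22] for √133; ℓ=16 ⇒ convergent index 15
k=0  a_k=11  p_k/q_k = 11/1
k=1  a_k=1  p_k/q_k = 12/1
…
k=4  a_k=5  p_k/q_k = 888/77
k=5  a_k=1  p_k/q_k = 1061/92
…
k=7  a_k=1  p_k/q_k = 3010/261
k=8  a_k=2  p_k/q_k = 7969/691
…
k=10  a_k=1  p_k/q_k = 18948/1643
…
k=12  a_k=5  p_k/q_k = 168583/14618
k=13  a_k=7  p_k/q_k = 1210008/104921
k=14  a_k=1  p_k/q_k = 1378591/119539
k=15  a_k=1  p_k/q_k = 2588599/224460
→ (2588599, 224460).  Check: 2588599²=6700844782801, 133·224460²=6700844782800, difference 1.
(2588599+224460√133)^2 = 13401689565601 + 1162073863080√133
(2588599+224460√133)^3 = 69383200415647777399 + 6016286479789825380√133
(2588599+224460√133)^4 = 359210566425477440164982401 + 31147506330593762303822160√133

2588599 224460
13401689565601 1162073863080
69383200415647777399 6016286479789825380
359210566425477440164982401 31147506330593762303822160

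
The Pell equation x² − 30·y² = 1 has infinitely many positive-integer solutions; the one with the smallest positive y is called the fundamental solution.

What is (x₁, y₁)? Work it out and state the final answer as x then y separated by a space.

11 2

d=30: √d = [5; 2,10] (ℓ=2, even), read p_1/q_1
a_0=5:  p_0=5·1+0=5,  q_0=5·0+1=1
a_1=2:  p_1=2·5+1=11,  q_1=2·1+0=2
(x₁, y₁) = (11, 2);  11² − 30·2² = 1 ✓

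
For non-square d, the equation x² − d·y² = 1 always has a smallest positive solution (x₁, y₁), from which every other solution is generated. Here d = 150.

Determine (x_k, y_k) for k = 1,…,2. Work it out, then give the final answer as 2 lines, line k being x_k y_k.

49 4
4801 392

d=150: √d = [12; 4,24] (ℓ=2, even), read p_1/q_1
step 0: (12, 1)  from 12·(1,0) + (0,1)
step 1: (49, 4)  from 4·(12,1) + (1,0)
→ (49, 4).  Check: 49²=2401, 150·4²=2400, difference 1.
(49+4√150)^2 = 4801 + 392√150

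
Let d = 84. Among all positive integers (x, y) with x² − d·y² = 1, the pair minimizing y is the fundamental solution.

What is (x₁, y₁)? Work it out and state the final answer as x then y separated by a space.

55 6

[9; 6,18] for √84; ℓ=2 ⇒ convergent index 1
i=0: a=9 ⇒ p=9, q=1
i=1: a=6 ⇒ p=55, q=6
(x₁, y₁) = (55, 6);  55² − 84·6² = 1 ✓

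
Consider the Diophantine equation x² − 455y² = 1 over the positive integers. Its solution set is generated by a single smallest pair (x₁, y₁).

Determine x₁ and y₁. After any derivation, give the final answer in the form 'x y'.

[21; 3,42] for √455; ℓ=2 ⇒ convergent index 1
step 0: (21, 1)  from 21·(1,0) + (0,1)
step 1: (64, 3)  from 3·(21,1) + (1,0)
→ (64, 3).  Check: 64²=4096, 455·3²=4095, difference 1.

64 3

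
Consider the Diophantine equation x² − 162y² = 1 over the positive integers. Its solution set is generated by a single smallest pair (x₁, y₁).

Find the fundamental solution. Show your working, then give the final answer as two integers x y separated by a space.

√162 = [12; 1,2,1,2,12,2,1,2,1,24, …], period ℓ=10 (even) → k=9
k=0  a_k=12  p_k/q_k = 12/1
k=1  a_k=1  p_k/q_k = 13/1
…
k=3  a_k=1  p_k/q_k = 51/4
…
k=5  a_k=12  p_k/q_k = 1731/136
…
k=8  a_k=2  p_k/q_k = 14268/1121
k=9  a_k=1  p_k/q_k = 19601/1540
fundamental: x₁=19601, y₁=1540  (since 384199201 − 162·2371600 = 1)

19601 1540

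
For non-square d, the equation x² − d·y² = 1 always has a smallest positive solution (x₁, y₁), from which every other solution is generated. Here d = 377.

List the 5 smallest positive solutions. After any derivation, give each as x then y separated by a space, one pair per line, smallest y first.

233 12
108577 5592
50596649 2605860
23577929857 1214325168
10987264716713 565872922428

[19; 2,2,2,38] for √377; ℓ=4 ⇒ convergent index 3
k=0  a_k=19  p_k/q_k = 19/1
k=1  a_k=2  p_k/q_k = 39/2
k=2  a_k=2  p_k/q_k = 97/5
k=3  a_k=2  p_k/q_k = 233/12
(x₁, y₁) = (233, 12);  233² − 377·12² = 1 ✓
(x_2, y_2) = (233·233 + 377·12·12, 233·12 + 12·233) = (108577, 5592)
(x_3, y_3) = (233·108577 + 377·12·5592, 233·5592 + 12·108577) = (50596649, 2605860)
(x_4, y_4) = (233·50596649 + 377·12·2605860, 233·2605860 + 12·50596649) = (23577929857, 1214325168)
(x_5, y_5) = (233·23577929857 + 377·12·1214325168, 233·1214325168 + 12·23577929857) = (10987264716713, 565872922428)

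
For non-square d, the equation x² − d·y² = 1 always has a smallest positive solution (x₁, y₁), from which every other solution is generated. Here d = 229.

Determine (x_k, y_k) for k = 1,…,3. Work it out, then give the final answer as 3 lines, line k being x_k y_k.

d=229: √d = [15; 7,1,1,7,30] (ℓ=5, odd), read p_9/q_9
step 0: (15, 1)  from 15·(1,0) + (0,1)
step 1: (106, 7)  from 7·(15,1) + (1,0)
step 2: (121, 8)  from 1·(106,7) + (15,1)
…
step 4: (1710, 113)  from 7·(227,15) + (121,8)
step 5: (51527, 3405)  from 30·(1710,113) + (227,15)
step 6: (362399, 23948)  from 7·(51527,3405) + (1710,113)
…
step 8: (776325, 51301)  from 1·(413926,27353) + (362399,23948)
step 9: (5848201, 386460)  from 7·(776325,51301) + (413926,27353)
→ (5848201, 386460).  Check: 5848201²=34201454936401, 229·386460²=34201454936400, difference 1.
(x_2, y_2) = (5848201·5848201 + 229·386460·386460, 5848201·386460 + 386460·5848201) = (68402909872801, 4520191516920)
(x_3, y_3) = (5848201·68402909872801 + 229·386460·4520191516920, 5848201·4520191516920 + 386460·68402909872801) = (800067931842043513801, 52869977098885735380)

5848201 386460
68402909872801 4520191516920
800067931842043513801 52869977098885735380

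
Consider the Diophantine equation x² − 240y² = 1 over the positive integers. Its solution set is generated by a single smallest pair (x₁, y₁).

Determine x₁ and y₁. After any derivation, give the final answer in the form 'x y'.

[15; 2,30] for √240; ℓ=2 ⇒ convergent index 1
k=0  a_k=15  p_k/q_k = 15/1
k=1  a_k=2  p_k/q_k = 31/2
fundamental: x₁=31, y₁=2  (since 961 − 240·4 = 1)

31 2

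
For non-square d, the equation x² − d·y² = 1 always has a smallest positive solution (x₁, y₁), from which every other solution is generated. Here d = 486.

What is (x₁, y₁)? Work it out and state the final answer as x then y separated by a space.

485 22

[22; 22,44] for √486; ℓ=2 ⇒ convergent index 1
a_0=22:  p_0=22·1+0=22,  q_0=22·0+1=1
a_1=22:  p_1=22·22+1=485,  q_1=22·1+0=22
(x₁, y₁) = (485, 22);  485² − 486·22² = 1 ✓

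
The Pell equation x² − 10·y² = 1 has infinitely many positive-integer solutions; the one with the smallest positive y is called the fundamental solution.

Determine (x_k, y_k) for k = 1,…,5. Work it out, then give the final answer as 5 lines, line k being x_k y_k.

19 6
721 228
27379 8658
1039681 328776
39480499 12484830

[3; 6] for √10; ℓ=1 ⇒ convergent index 1
i=0: a=3 ⇒ p=3, q=1
i=1: a=6 ⇒ p=19, q=6
fundamental: x₁=19, y₁=6  (since 361 − 10·36 = 1)
(x_2, y_2) = (19·19 + 10·6·6, 19·6 + 6·19) = (721, 228)
(x_3, y_3) = (19·721 + 10·6·228, 19·228 + 6·721) = (27379, 8658)
(x_4, y_4) = (19·27379 + 10·6·8658, 19·8658 + 6·27379) = (1039681, 328776)
(x_5, y_5) = (19·1039681 + 10·6·328776, 19·328776 + 6·1039681) = (39480499, 12484830)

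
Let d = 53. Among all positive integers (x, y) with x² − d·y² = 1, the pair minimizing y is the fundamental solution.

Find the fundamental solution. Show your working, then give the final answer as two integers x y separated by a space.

66249 9100

[7; 3,1,1,3,14] for √53; ℓ=5 ⇒ convergent index 9
a_0=7:  p_0=7·1+0=7,  q_0=7·0+1=1
a_1=3:  p_1=3·7+1=22,  q_1=3·1+0=3
a_2=1:  p_2=1·22+7=29,  q_2=1·3+1=4
a_3=1:  p_3=1·29+22=51,  q_3=1·4+3=7
a_4=3:  p_4=3·51+29=182,  q_4=3·7+4=25
a_5=14:  p_5=14·182+51=2599,  q_5=14·25+7=357
a_6=3:  p_6=3·2599+182=7979,  q_6=3·357+25=1096
a_7=1:  p_7=1·7979+2599=10578,  q_7=1·1096+357=1453
a_8=1:  p_8=1·10578+7979=18557,  q_8=1·1453+1096=2549
a_9=3:  p_9=3·18557+10578=66249,  q_9=3·2549+1453=9100
fundamental: x₁=66249, y₁=9100  (since 4388930001 − 53·82810000 = 1)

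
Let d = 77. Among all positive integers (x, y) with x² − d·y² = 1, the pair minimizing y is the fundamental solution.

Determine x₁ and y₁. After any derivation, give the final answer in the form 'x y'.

351 40

[8; 1,3,2,3,1,16] for √77; ℓ=6 ⇒ convergent index 5
step 0: (8, 1)  from 8·(1,0) + (0,1)
step 1: (9, 1)  from 1·(8,1) + (1,0)
…
step 3: (79, 9)  from 2·(35,4) + (9,1)
step 4: (272, 31)  from 3·(79,9) + (35,4)
step 5: (351, 40)  from 1·(272,31) + (79,9)
→ (351, 40).  Check: 351²=123201, 77·40²=123200, difference 1.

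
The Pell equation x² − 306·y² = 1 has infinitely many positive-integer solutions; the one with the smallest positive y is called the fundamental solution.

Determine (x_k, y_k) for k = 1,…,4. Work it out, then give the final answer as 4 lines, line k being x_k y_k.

[17; 2,34] for √306; ℓ=2 ⇒ convergent index 1
k=0  a_k=17  p_k/q_k = 17/1
k=1  a_k=2  p_k/q_k = 35/2
(x₁, y₁) = (35, 2);  35² − 306·2² = 1 ✓
k=2:  x_2 = 35·35+306·2·2 = 2449,  y_2 = 35·2+2·35 = 140
k=3:  x_3 = 35·2449+306·2·140 = 171395,  y_3 = 35·140+2·2449 = 9798
k=4:  x_4 = 35·171395+306·2·9798 = 11995201,  y_4 = 35·9798+2·171395 = 685720

35 2
2449 140
171395 9798
11995201 685720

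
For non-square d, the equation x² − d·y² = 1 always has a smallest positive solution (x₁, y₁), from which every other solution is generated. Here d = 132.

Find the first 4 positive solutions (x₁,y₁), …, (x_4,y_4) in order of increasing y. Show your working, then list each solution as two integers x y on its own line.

23 2
1057 92
48599 4230
2234497 194488

[11; 2,22] for √132; ℓ=2 ⇒ convergent index 1
a_0=11:  p_0=11·1+0=11,  q_0=11·0+1=1
a_1=2:  p_1=2·11+1=23,  q_1=2·1+0=2
fundamental: x₁=23, y₁=2  (since 529 − 132·4 = 1)
(23+2√132)^2 = 1057 + 92√132
(23+2√132)^3 = 48599 + 4230√132
(23+2√132)^4 = 2234497 + 194488√132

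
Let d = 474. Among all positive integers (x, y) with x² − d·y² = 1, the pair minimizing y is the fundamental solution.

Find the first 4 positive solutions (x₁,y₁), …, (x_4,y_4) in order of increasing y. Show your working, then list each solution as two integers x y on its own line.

d=474: √d = [21; 1,3,2,1,1,…,3,1,42] (ℓ=14, even), read p_13/q_13
k=0  a_k=21  p_k/q_k = 21/1
k=1  a_k=1  p_k/q_k = 22/1
k=2  a_k=3  p_k/q_k = 87/4
k=3  a_k=2  p_k/q_k = 196/9
…
k=5  a_k=1  p_k/q_k = 479/22
…
k=7  a_k=6  p_k/q_k = 5051/232
k=8  a_k=1  p_k/q_k = 5813/267
k=9  a_k=1  p_k/q_k = 10864/499
k=10  a_k=1  p_k/q_k = 16677/766
…
k=12  a_k=3  p_k/q_k = 149331/6859
k=13  a_k=1  p_k/q_k = 193549/8890
→ (193549, 8890).  Check: 193549²=37461215401, 474·8890²=37461215400, difference 1.
k=2:  x_2 = 193549·193549+474·8890·8890 = 74922430801,  y_2 = 193549·8890+8890·193549 = 3441301220
k=3:  x_3 = 193549·74922430801+474·8890·3441301220 = 29002323118011949,  y_3 = 193549·3441301220+8890·74922430801 = 1332120819650670
k=4:  x_4 = 193549·29002323118011949+474·8890·1332120819650670 = 11226741274261267003201,  y_4 = 193549·1332120819650670+8890·29002323118011949 = 515661305041693754440

193549 8890
74922430801 3441301220
29002323118011949 1332120819650670
11226741274261267003201 515661305041693754440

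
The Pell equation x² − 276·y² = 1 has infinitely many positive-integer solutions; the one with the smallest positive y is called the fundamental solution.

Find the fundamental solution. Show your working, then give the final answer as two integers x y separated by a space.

7775 468

d=276: √d = [16; 1,1,1,1,2,2,2,1,1,1,1,32] (ℓ=12, even), read p_11/q_11
k=0  a_k=16  p_k/q_k = 16/1
…
k=2  a_k=1  p_k/q_k = 33/2
k=3  a_k=1  p_k/q_k = 50/3
…
k=5  a_k=2  p_k/q_k = 216/13
k=6  a_k=2  p_k/q_k = 515/31
…
k=10  a_k=1  p_k/q_k = 4768/287
k=11  a_k=1  p_k/q_k = 7775/468
fundamental: x₁=7775, y₁=468  (since 60450625 − 276·219024 = 1)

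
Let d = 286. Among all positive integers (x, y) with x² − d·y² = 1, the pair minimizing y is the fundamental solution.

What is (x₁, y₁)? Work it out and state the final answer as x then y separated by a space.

561835 33222

[16; 1,10,3,3,2,3,3,10,1,32] for √286; ℓ=10 ⇒ convergent index 9
a_0=16:  p_0=16·1+0=16,  q_0=16·0+1=1
…
a_6=3:  p_6=3·4397+1911=15102,  q_6=3·260+113=893
a_7=3:  p_7=3·15102+4397=49703,  q_7=3·893+260=2939
a_8=10:  p_8=10·49703+15102=512132,  q_8=10·2939+893=30283
a_9=1:  p_9=1·512132+49703=561835,  q_9=1·30283+2939=33222
→ (561835, 33222).  Check: 561835²=315658567225, 286·33222²=315658567224, difference 1.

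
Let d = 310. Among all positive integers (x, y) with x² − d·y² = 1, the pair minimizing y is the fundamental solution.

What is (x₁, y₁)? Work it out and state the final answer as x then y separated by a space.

848719 48204

[17; 1,1,1,1,5,…,1,1,34] for √310; ℓ=16 ⇒ convergent index 15
step 0: (17, 1)  from 17·(1,0) + (0,1)
step 1: (18, 1)  from 1·(17,1) + (1,0)
step 2: (35, 2)  from 1·(18,1) + (17,1)
step 3: (53, 3)  from 1·(35,2) + (18,1)
step 4: (88, 5)  from 1·(53,3) + (35,2)
step 5: (493, 28)  from 5·(88,5) + (53,3)
step 6: (1567, 89)  from 3·(493,28) + (88,5)
step 7: (2060, 117)  from 1·(1567,89) + (493,28)
…
step 10: (28928, 1643)  from 3·(7747,440) + (5687,323)
step 11: (152387, 8655)  from 5·(28928,1643) + (7747,440)
step 12: (181315, 10298)  from 1·(152387,8655) + (28928,1643)
step 13: (333702, 18953)  from 1·(181315,10298) + (152387,8655)
step 14: (515017, 29251)  from 1·(333702,18953) + (181315,10298)
step 15: (848719, 48204)  from 1·(515017,29251) + (333702,18953)
(x₁, y₁) = (848719, 48204);  848719² − 310·48204² = 1 ✓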